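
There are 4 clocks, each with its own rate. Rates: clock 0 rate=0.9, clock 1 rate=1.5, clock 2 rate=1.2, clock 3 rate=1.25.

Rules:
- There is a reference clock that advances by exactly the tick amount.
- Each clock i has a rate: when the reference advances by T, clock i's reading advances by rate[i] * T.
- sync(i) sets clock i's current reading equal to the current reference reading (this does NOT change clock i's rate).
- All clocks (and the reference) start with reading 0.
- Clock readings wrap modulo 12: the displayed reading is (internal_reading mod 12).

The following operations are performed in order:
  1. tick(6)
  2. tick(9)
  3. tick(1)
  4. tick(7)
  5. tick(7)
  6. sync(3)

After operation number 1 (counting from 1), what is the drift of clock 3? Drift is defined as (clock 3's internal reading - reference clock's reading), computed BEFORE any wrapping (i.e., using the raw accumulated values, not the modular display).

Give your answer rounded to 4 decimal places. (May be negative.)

After op 1 tick(6): ref=6.0000 raw=[5.4000 9.0000 7.2000 7.5000]
Drift of clock 3 after op 1: 7.5000 - 6.0000 = 1.5000

Answer: 1.5000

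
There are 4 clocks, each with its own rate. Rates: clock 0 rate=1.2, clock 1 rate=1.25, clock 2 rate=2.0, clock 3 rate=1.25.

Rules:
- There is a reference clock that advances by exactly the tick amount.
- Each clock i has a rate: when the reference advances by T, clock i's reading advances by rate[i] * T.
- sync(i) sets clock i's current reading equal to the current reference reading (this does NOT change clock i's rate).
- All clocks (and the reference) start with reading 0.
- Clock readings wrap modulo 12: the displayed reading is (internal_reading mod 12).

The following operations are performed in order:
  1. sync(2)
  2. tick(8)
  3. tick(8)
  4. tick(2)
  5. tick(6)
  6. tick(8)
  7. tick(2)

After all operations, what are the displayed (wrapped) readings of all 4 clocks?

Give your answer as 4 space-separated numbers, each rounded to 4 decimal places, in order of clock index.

Answer: 4.8000 6.5000 8.0000 6.5000

Derivation:
After op 1 sync(2): ref=0.0000 raw=[0.0000 0.0000 0.0000 0.0000]
After op 2 tick(8): ref=8.0000 raw=[9.6000 10.0000 16.0000 10.0000]
After op 3 tick(8): ref=16.0000 raw=[19.2000 20.0000 32.0000 20.0000]
After op 4 tick(2): ref=18.0000 raw=[21.6000 22.5000 36.0000 22.5000]
After op 5 tick(6): ref=24.0000 raw=[28.8000 30.0000 48.0000 30.0000]
After op 6 tick(8): ref=32.0000 raw=[38.4000 40.0000 64.0000 40.0000]
After op 7 tick(2): ref=34.0000 raw=[40.8000 42.5000 68.0000 42.5000]
Wrap final raw readings (mod 12): 40.8000 mod 12 = 4.8000; 42.5000 mod 12 = 6.5000; 68.0000 mod 12 = 8.0000; 42.5000 mod 12 = 6.5000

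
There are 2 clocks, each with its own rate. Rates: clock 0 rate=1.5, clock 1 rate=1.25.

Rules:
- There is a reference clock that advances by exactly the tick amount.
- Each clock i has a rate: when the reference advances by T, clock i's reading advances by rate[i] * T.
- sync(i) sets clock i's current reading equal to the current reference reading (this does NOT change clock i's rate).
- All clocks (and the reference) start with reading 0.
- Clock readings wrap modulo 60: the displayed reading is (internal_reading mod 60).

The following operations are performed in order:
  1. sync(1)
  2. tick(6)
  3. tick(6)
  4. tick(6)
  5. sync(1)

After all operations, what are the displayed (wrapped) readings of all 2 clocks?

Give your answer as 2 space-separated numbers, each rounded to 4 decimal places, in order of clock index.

Answer: 27.0000 18.0000

Derivation:
After op 1 sync(1): ref=0.0000 raw=[0.0000 0.0000]
After op 2 tick(6): ref=6.0000 raw=[9.0000 7.5000]
After op 3 tick(6): ref=12.0000 raw=[18.0000 15.0000]
After op 4 tick(6): ref=18.0000 raw=[27.0000 22.5000]
After op 5 sync(1): ref=18.0000 raw=[27.0000 18.0000]
Wrap final raw readings (mod 60): 27.0000 mod 60 = 27.0000; 18.0000 mod 60 = 18.0000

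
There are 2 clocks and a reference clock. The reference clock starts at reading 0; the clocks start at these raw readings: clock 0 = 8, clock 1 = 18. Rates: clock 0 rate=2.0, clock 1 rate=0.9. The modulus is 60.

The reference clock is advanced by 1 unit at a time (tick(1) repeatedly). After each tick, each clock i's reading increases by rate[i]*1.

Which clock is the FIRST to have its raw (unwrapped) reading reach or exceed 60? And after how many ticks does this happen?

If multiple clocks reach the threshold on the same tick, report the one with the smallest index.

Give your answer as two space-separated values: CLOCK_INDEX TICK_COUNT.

clock 0: start=8, rate=2.0, needs 60-8 = 52; ticks = ceil(52/2.0) = ceil(26.0000) = 26; reading at tick 26 = 8 + 2.0*26 = 60.0000
clock 1: start=18, rate=0.9, needs 60-18 = 42; ticks = ceil(42/0.9) = ceil(46.6667) = 47; reading at tick 47 = 18 + 0.9*47 = 60.3000
Minimum tick count = 26; winners = [0]; smallest index = 0

Answer: 0 26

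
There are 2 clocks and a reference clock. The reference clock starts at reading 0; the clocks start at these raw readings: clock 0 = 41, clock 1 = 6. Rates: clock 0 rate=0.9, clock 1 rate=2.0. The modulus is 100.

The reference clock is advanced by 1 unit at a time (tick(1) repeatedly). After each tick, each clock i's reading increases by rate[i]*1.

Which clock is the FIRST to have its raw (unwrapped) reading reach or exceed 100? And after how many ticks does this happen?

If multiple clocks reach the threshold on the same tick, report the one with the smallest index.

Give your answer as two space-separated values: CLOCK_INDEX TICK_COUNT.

Answer: 1 47

Derivation:
clock 0: start=41, rate=0.9, needs 100-41 = 59; ticks = ceil(59/0.9) = ceil(65.5556) = 66; reading at tick 66 = 41 + 0.9*66 = 100.4000
clock 1: start=6, rate=2.0, needs 100-6 = 94; ticks = ceil(94/2.0) = ceil(47.0000) = 47; reading at tick 47 = 6 + 2.0*47 = 100.0000
Minimum tick count = 47; winners = [1]; smallest index = 1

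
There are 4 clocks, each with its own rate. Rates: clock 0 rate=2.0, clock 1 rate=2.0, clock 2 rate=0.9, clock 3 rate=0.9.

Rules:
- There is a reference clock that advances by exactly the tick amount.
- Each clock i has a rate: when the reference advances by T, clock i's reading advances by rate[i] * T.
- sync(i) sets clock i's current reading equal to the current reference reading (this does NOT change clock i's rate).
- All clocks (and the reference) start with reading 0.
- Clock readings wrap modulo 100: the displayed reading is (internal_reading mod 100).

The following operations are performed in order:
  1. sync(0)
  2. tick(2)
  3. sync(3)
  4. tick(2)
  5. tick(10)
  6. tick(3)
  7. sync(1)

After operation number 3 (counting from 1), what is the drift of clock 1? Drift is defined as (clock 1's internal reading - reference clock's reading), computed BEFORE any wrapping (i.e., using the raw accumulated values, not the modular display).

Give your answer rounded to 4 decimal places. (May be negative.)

Answer: 2.0000

Derivation:
After op 1 sync(0): ref=0.0000 raw=[0.0000 0.0000 0.0000 0.0000]
After op 2 tick(2): ref=2.0000 raw=[4.0000 4.0000 1.8000 1.8000]
After op 3 sync(3): ref=2.0000 raw=[4.0000 4.0000 1.8000 2.0000]
Drift of clock 1 after op 3: 4.0000 - 2.0000 = 2.0000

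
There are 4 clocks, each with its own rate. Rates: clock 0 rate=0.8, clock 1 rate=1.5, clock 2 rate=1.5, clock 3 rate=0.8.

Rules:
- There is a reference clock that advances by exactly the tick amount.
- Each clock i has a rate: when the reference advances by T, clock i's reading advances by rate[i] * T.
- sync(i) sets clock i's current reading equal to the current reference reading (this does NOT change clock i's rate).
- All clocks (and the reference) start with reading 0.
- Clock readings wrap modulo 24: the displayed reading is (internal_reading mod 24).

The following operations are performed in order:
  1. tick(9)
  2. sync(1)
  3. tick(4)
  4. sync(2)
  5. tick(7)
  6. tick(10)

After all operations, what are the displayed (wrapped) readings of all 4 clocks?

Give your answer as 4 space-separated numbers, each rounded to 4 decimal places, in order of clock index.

Answer: 0.0000 16.5000 14.5000 0.0000

Derivation:
After op 1 tick(9): ref=9.0000 raw=[7.2000 13.5000 13.5000 7.2000]
After op 2 sync(1): ref=9.0000 raw=[7.2000 9.0000 13.5000 7.2000]
After op 3 tick(4): ref=13.0000 raw=[10.4000 15.0000 19.5000 10.4000]
After op 4 sync(2): ref=13.0000 raw=[10.4000 15.0000 13.0000 10.4000]
After op 5 tick(7): ref=20.0000 raw=[16.0000 25.5000 23.5000 16.0000]
After op 6 tick(10): ref=30.0000 raw=[24.0000 40.5000 38.5000 24.0000]
Wrap final raw readings (mod 24): 24.0000 mod 24 = 0.0000; 40.5000 mod 24 = 16.5000; 38.5000 mod 24 = 14.5000; 24.0000 mod 24 = 0.0000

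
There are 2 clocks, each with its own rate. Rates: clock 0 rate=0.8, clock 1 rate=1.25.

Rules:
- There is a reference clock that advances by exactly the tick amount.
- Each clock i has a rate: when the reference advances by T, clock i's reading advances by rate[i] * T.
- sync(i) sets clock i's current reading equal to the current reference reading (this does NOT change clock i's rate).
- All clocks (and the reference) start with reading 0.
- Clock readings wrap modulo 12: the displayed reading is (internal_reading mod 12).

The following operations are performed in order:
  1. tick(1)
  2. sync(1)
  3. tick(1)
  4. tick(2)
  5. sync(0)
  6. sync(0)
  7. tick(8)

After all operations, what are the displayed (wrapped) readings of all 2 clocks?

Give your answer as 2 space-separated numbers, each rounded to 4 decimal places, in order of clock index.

Answer: 10.4000 2.7500

Derivation:
After op 1 tick(1): ref=1.0000 raw=[0.8000 1.2500]
After op 2 sync(1): ref=1.0000 raw=[0.8000 1.0000]
After op 3 tick(1): ref=2.0000 raw=[1.6000 2.2500]
After op 4 tick(2): ref=4.0000 raw=[3.2000 4.7500]
After op 5 sync(0): ref=4.0000 raw=[4.0000 4.7500]
After op 6 sync(0): ref=4.0000 raw=[4.0000 4.7500]
After op 7 tick(8): ref=12.0000 raw=[10.4000 14.7500]
Wrap final raw readings (mod 12): 10.4000 mod 12 = 10.4000; 14.7500 mod 12 = 2.7500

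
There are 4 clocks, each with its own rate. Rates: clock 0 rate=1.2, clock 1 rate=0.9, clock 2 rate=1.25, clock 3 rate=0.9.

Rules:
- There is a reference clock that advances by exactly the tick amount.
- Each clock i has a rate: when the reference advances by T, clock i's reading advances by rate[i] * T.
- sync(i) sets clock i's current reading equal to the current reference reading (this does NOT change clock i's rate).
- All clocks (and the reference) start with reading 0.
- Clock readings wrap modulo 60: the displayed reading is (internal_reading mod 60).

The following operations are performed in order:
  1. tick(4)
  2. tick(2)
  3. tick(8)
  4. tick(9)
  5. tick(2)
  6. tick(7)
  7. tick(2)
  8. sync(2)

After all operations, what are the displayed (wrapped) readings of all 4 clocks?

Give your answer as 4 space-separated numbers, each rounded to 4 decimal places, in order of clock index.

Answer: 40.8000 30.6000 34.0000 30.6000

Derivation:
After op 1 tick(4): ref=4.0000 raw=[4.8000 3.6000 5.0000 3.6000]
After op 2 tick(2): ref=6.0000 raw=[7.2000 5.4000 7.5000 5.4000]
After op 3 tick(8): ref=14.0000 raw=[16.8000 12.6000 17.5000 12.6000]
After op 4 tick(9): ref=23.0000 raw=[27.6000 20.7000 28.7500 20.7000]
After op 5 tick(2): ref=25.0000 raw=[30.0000 22.5000 31.2500 22.5000]
After op 6 tick(7): ref=32.0000 raw=[38.4000 28.8000 40.0000 28.8000]
After op 7 tick(2): ref=34.0000 raw=[40.8000 30.6000 42.5000 30.6000]
After op 8 sync(2): ref=34.0000 raw=[40.8000 30.6000 34.0000 30.6000]
Wrap final raw readings (mod 60): 40.8000 mod 60 = 40.8000; 30.6000 mod 60 = 30.6000; 34.0000 mod 60 = 34.0000; 30.6000 mod 60 = 30.6000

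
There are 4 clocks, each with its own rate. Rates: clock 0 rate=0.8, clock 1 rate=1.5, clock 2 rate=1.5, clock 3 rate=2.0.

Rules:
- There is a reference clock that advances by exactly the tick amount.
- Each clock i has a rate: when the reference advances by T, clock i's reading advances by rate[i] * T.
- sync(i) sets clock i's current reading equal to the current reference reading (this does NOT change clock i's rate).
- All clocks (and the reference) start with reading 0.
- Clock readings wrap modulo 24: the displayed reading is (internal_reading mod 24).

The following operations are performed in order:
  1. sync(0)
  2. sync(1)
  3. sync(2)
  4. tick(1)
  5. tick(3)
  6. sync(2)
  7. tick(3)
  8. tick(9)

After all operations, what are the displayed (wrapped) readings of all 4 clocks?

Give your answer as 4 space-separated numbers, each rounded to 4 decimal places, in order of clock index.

After op 1 sync(0): ref=0.0000 raw=[0.0000 0.0000 0.0000 0.0000]
After op 2 sync(1): ref=0.0000 raw=[0.0000 0.0000 0.0000 0.0000]
After op 3 sync(2): ref=0.0000 raw=[0.0000 0.0000 0.0000 0.0000]
After op 4 tick(1): ref=1.0000 raw=[0.8000 1.5000 1.5000 2.0000]
After op 5 tick(3): ref=4.0000 raw=[3.2000 6.0000 6.0000 8.0000]
After op 6 sync(2): ref=4.0000 raw=[3.2000 6.0000 4.0000 8.0000]
After op 7 tick(3): ref=7.0000 raw=[5.6000 10.5000 8.5000 14.0000]
After op 8 tick(9): ref=16.0000 raw=[12.8000 24.0000 22.0000 32.0000]
Wrap final raw readings (mod 24): 12.8000 mod 24 = 12.8000; 24.0000 mod 24 = 0.0000; 22.0000 mod 24 = 22.0000; 32.0000 mod 24 = 8.0000

Answer: 12.8000 0.0000 22.0000 8.0000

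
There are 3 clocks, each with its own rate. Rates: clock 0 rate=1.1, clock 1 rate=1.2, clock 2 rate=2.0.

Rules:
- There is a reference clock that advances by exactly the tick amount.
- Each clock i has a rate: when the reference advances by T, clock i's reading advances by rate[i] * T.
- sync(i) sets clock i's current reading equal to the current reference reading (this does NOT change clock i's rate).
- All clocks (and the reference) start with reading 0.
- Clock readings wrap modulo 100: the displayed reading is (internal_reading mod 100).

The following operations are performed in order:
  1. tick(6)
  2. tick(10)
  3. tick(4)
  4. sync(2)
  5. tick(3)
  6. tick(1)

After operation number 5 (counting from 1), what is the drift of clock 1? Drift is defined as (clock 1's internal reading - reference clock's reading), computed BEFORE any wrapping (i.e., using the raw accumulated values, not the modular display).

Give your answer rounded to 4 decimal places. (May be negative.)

Answer: 4.6000

Derivation:
After op 1 tick(6): ref=6.0000 raw=[6.6000 7.2000 12.0000]
After op 2 tick(10): ref=16.0000 raw=[17.6000 19.2000 32.0000]
After op 3 tick(4): ref=20.0000 raw=[22.0000 24.0000 40.0000]
After op 4 sync(2): ref=20.0000 raw=[22.0000 24.0000 20.0000]
After op 5 tick(3): ref=23.0000 raw=[25.3000 27.6000 26.0000]
Drift of clock 1 after op 5: 27.6000 - 23.0000 = 4.6000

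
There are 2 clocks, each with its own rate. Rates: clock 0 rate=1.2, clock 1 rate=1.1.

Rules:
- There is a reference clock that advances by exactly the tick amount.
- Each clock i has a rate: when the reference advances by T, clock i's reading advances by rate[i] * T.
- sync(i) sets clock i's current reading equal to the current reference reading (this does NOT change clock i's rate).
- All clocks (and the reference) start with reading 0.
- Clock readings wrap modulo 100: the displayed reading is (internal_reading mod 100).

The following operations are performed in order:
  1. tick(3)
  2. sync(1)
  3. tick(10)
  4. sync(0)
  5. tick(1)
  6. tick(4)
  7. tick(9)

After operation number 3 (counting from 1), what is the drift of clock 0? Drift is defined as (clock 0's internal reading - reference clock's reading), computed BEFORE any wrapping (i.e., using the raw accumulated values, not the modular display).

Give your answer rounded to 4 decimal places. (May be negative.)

Answer: 2.6000

Derivation:
After op 1 tick(3): ref=3.0000 raw=[3.6000 3.3000]
After op 2 sync(1): ref=3.0000 raw=[3.6000 3.0000]
After op 3 tick(10): ref=13.0000 raw=[15.6000 14.0000]
Drift of clock 0 after op 3: 15.6000 - 13.0000 = 2.6000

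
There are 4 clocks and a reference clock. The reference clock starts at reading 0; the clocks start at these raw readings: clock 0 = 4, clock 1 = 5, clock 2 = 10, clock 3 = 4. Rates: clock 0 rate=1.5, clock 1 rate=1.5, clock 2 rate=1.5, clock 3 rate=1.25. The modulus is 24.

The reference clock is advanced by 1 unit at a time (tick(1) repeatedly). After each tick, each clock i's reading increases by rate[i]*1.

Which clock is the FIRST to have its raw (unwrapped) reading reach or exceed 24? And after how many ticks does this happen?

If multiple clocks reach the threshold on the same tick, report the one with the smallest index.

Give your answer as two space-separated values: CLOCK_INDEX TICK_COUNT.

Answer: 2 10

Derivation:
clock 0: start=4, rate=1.5, needs 24-4 = 20; ticks = ceil(20/1.5) = ceil(13.3333) = 14; reading at tick 14 = 4 + 1.5*14 = 25.0000
clock 1: start=5, rate=1.5, needs 24-5 = 19; ticks = ceil(19/1.5) = ceil(12.6667) = 13; reading at tick 13 = 5 + 1.5*13 = 24.5000
clock 2: start=10, rate=1.5, needs 24-10 = 14; ticks = ceil(14/1.5) = ceil(9.3333) = 10; reading at tick 10 = 10 + 1.5*10 = 25.0000
clock 3: start=4, rate=1.25, needs 24-4 = 20; ticks = ceil(20/1.25) = ceil(16.0000) = 16; reading at tick 16 = 4 + 1.25*16 = 24.0000
Minimum tick count = 10; winners = [2]; smallest index = 2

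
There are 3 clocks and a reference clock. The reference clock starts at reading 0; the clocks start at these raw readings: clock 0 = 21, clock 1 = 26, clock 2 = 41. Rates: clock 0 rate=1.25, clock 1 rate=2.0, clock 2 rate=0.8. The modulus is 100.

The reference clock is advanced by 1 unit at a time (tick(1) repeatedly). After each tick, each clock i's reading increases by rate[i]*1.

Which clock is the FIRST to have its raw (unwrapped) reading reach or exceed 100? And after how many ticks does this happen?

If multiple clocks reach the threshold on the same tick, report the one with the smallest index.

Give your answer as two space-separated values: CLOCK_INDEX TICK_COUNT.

Answer: 1 37

Derivation:
clock 0: start=21, rate=1.25, needs 100-21 = 79; ticks = ceil(79/1.25) = ceil(63.2000) = 64; reading at tick 64 = 21 + 1.25*64 = 101.0000
clock 1: start=26, rate=2.0, needs 100-26 = 74; ticks = ceil(74/2.0) = ceil(37.0000) = 37; reading at tick 37 = 26 + 2.0*37 = 100.0000
clock 2: start=41, rate=0.8, needs 100-41 = 59; ticks = ceil(59/0.8) = ceil(73.7500) = 74; reading at tick 74 = 41 + 0.8*74 = 100.2000
Minimum tick count = 37; winners = [1]; smallest index = 1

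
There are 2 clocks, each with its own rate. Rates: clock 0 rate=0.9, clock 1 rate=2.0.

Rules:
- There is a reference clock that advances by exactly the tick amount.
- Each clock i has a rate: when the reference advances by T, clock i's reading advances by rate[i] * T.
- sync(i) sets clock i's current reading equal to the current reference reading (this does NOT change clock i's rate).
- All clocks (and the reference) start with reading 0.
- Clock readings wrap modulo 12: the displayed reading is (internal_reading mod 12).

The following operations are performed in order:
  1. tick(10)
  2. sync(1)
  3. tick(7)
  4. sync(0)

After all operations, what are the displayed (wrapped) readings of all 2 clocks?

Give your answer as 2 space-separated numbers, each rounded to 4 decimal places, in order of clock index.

Answer: 5.0000 0.0000

Derivation:
After op 1 tick(10): ref=10.0000 raw=[9.0000 20.0000]
After op 2 sync(1): ref=10.0000 raw=[9.0000 10.0000]
After op 3 tick(7): ref=17.0000 raw=[15.3000 24.0000]
After op 4 sync(0): ref=17.0000 raw=[17.0000 24.0000]
Wrap final raw readings (mod 12): 17.0000 mod 12 = 5.0000; 24.0000 mod 12 = 0.0000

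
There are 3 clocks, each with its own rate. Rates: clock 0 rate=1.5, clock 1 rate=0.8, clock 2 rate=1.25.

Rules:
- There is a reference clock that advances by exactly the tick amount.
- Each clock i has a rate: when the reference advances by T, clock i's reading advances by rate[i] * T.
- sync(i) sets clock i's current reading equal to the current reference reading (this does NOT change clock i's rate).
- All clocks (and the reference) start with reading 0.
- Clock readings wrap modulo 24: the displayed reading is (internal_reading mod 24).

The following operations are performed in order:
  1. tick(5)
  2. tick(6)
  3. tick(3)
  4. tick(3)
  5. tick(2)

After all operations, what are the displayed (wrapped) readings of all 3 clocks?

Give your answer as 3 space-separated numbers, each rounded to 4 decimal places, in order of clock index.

After op 1 tick(5): ref=5.0000 raw=[7.5000 4.0000 6.2500]
After op 2 tick(6): ref=11.0000 raw=[16.5000 8.8000 13.7500]
After op 3 tick(3): ref=14.0000 raw=[21.0000 11.2000 17.5000]
After op 4 tick(3): ref=17.0000 raw=[25.5000 13.6000 21.2500]
After op 5 tick(2): ref=19.0000 raw=[28.5000 15.2000 23.7500]
Wrap final raw readings (mod 24): 28.5000 mod 24 = 4.5000; 15.2000 mod 24 = 15.2000; 23.7500 mod 24 = 23.7500

Answer: 4.5000 15.2000 23.7500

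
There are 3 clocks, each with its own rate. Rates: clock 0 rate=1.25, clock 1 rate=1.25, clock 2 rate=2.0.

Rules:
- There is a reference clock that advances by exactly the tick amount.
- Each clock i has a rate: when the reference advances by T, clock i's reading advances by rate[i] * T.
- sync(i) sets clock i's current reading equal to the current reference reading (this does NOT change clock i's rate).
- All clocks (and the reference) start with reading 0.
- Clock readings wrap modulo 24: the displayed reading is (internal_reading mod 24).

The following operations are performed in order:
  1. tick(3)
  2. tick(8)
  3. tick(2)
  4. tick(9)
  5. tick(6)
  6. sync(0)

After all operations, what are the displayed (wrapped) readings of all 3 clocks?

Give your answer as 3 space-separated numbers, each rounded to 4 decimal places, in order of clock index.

After op 1 tick(3): ref=3.0000 raw=[3.7500 3.7500 6.0000]
After op 2 tick(8): ref=11.0000 raw=[13.7500 13.7500 22.0000]
After op 3 tick(2): ref=13.0000 raw=[16.2500 16.2500 26.0000]
After op 4 tick(9): ref=22.0000 raw=[27.5000 27.5000 44.0000]
After op 5 tick(6): ref=28.0000 raw=[35.0000 35.0000 56.0000]
After op 6 sync(0): ref=28.0000 raw=[28.0000 35.0000 56.0000]
Wrap final raw readings (mod 24): 28.0000 mod 24 = 4.0000; 35.0000 mod 24 = 11.0000; 56.0000 mod 24 = 8.0000

Answer: 4.0000 11.0000 8.0000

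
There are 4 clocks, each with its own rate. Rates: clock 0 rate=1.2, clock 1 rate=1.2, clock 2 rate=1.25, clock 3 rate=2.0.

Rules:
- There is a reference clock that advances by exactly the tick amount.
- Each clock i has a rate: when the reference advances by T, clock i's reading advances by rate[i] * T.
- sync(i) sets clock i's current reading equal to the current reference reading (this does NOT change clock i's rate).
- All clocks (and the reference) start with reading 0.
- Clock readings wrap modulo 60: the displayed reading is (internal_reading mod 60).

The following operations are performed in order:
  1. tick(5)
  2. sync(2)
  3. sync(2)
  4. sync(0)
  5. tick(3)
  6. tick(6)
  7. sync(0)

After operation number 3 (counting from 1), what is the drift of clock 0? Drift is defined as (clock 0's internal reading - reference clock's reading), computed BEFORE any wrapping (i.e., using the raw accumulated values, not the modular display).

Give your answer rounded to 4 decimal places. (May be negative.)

After op 1 tick(5): ref=5.0000 raw=[6.0000 6.0000 6.2500 10.0000]
After op 2 sync(2): ref=5.0000 raw=[6.0000 6.0000 5.0000 10.0000]
After op 3 sync(2): ref=5.0000 raw=[6.0000 6.0000 5.0000 10.0000]
Drift of clock 0 after op 3: 6.0000 - 5.0000 = 1.0000

Answer: 1.0000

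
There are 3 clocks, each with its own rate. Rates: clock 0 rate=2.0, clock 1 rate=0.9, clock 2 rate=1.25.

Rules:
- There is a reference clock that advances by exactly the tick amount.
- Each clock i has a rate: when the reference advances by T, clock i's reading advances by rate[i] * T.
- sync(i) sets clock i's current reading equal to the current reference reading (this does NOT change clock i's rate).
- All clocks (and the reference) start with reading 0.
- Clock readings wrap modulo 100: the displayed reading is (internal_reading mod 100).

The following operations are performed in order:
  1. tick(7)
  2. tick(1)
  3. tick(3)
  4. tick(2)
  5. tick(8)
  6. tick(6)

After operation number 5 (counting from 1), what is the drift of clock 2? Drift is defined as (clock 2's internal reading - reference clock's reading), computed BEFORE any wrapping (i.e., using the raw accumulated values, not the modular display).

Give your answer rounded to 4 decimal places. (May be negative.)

Answer: 5.2500

Derivation:
After op 1 tick(7): ref=7.0000 raw=[14.0000 6.3000 8.7500]
After op 2 tick(1): ref=8.0000 raw=[16.0000 7.2000 10.0000]
After op 3 tick(3): ref=11.0000 raw=[22.0000 9.9000 13.7500]
After op 4 tick(2): ref=13.0000 raw=[26.0000 11.7000 16.2500]
After op 5 tick(8): ref=21.0000 raw=[42.0000 18.9000 26.2500]
Drift of clock 2 after op 5: 26.2500 - 21.0000 = 5.2500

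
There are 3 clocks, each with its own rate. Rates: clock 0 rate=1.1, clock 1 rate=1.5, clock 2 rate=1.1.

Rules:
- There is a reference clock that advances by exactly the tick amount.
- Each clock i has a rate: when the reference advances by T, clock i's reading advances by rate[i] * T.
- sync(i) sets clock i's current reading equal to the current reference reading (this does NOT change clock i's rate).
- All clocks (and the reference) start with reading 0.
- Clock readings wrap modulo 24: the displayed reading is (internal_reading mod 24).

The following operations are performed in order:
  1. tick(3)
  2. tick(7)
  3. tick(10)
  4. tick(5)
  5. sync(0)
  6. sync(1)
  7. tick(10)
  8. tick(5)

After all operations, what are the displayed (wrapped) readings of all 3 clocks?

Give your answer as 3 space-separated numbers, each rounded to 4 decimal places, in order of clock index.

After op 1 tick(3): ref=3.0000 raw=[3.3000 4.5000 3.3000]
After op 2 tick(7): ref=10.0000 raw=[11.0000 15.0000 11.0000]
After op 3 tick(10): ref=20.0000 raw=[22.0000 30.0000 22.0000]
After op 4 tick(5): ref=25.0000 raw=[27.5000 37.5000 27.5000]
After op 5 sync(0): ref=25.0000 raw=[25.0000 37.5000 27.5000]
After op 6 sync(1): ref=25.0000 raw=[25.0000 25.0000 27.5000]
After op 7 tick(10): ref=35.0000 raw=[36.0000 40.0000 38.5000]
After op 8 tick(5): ref=40.0000 raw=[41.5000 47.5000 44.0000]
Wrap final raw readings (mod 24): 41.5000 mod 24 = 17.5000; 47.5000 mod 24 = 23.5000; 44.0000 mod 24 = 20.0000

Answer: 17.5000 23.5000 20.0000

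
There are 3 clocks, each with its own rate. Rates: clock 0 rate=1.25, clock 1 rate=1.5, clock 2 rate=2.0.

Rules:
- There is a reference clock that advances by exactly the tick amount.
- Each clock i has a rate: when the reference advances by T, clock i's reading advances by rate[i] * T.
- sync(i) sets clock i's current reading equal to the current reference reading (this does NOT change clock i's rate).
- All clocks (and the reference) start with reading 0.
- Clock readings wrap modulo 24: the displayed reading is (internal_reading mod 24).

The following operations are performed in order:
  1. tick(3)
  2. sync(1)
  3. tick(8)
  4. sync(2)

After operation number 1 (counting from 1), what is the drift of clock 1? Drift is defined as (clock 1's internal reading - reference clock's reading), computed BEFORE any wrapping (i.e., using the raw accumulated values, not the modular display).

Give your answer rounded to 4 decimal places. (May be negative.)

After op 1 tick(3): ref=3.0000 raw=[3.7500 4.5000 6.0000]
Drift of clock 1 after op 1: 4.5000 - 3.0000 = 1.5000

Answer: 1.5000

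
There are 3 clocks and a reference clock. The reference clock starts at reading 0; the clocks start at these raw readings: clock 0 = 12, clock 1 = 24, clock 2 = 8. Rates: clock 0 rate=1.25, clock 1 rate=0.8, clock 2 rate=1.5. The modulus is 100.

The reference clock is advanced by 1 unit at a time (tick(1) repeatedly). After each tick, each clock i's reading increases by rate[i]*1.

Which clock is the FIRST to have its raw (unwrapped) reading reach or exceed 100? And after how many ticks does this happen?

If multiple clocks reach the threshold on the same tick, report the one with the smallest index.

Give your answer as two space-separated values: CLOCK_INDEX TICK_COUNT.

clock 0: start=12, rate=1.25, needs 100-12 = 88; ticks = ceil(88/1.25) = ceil(70.4000) = 71; reading at tick 71 = 12 + 1.25*71 = 100.7500
clock 1: start=24, rate=0.8, needs 100-24 = 76; ticks = ceil(76/0.8) = ceil(95.0000) = 95; reading at tick 95 = 24 + 0.8*95 = 100.0000
clock 2: start=8, rate=1.5, needs 100-8 = 92; ticks = ceil(92/1.5) = ceil(61.3333) = 62; reading at tick 62 = 8 + 1.5*62 = 101.0000
Minimum tick count = 62; winners = [2]; smallest index = 2

Answer: 2 62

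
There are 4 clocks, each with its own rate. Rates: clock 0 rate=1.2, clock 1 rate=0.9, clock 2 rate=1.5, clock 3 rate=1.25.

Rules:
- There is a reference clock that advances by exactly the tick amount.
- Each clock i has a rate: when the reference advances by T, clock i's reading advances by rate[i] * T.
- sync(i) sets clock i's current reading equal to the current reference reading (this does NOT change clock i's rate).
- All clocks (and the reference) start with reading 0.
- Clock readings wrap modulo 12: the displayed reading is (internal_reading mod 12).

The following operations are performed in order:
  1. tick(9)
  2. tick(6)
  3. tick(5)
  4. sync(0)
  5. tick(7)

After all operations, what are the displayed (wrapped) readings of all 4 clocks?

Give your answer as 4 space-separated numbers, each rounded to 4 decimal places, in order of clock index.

Answer: 4.4000 0.3000 4.5000 9.7500

Derivation:
After op 1 tick(9): ref=9.0000 raw=[10.8000 8.1000 13.5000 11.2500]
After op 2 tick(6): ref=15.0000 raw=[18.0000 13.5000 22.5000 18.7500]
After op 3 tick(5): ref=20.0000 raw=[24.0000 18.0000 30.0000 25.0000]
After op 4 sync(0): ref=20.0000 raw=[20.0000 18.0000 30.0000 25.0000]
After op 5 tick(7): ref=27.0000 raw=[28.4000 24.3000 40.5000 33.7500]
Wrap final raw readings (mod 12): 28.4000 mod 12 = 4.4000; 24.3000 mod 12 = 0.3000; 40.5000 mod 12 = 4.5000; 33.7500 mod 12 = 9.7500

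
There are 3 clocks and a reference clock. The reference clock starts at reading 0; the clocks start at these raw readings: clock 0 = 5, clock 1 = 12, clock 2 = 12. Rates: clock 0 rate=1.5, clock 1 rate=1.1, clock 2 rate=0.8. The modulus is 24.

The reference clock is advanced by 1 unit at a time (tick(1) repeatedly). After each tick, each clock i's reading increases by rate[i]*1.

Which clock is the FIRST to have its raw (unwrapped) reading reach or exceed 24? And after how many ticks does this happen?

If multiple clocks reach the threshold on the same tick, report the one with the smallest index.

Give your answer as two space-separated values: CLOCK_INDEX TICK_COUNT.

clock 0: start=5, rate=1.5, needs 24-5 = 19; ticks = ceil(19/1.5) = ceil(12.6667) = 13; reading at tick 13 = 5 + 1.5*13 = 24.5000
clock 1: start=12, rate=1.1, needs 24-12 = 12; ticks = ceil(12/1.1) = ceil(10.9091) = 11; reading at tick 11 = 12 + 1.1*11 = 24.1000
clock 2: start=12, rate=0.8, needs 24-12 = 12; ticks = ceil(12/0.8) = ceil(15.0000) = 15; reading at tick 15 = 12 + 0.8*15 = 24.0000
Minimum tick count = 11; winners = [1]; smallest index = 1

Answer: 1 11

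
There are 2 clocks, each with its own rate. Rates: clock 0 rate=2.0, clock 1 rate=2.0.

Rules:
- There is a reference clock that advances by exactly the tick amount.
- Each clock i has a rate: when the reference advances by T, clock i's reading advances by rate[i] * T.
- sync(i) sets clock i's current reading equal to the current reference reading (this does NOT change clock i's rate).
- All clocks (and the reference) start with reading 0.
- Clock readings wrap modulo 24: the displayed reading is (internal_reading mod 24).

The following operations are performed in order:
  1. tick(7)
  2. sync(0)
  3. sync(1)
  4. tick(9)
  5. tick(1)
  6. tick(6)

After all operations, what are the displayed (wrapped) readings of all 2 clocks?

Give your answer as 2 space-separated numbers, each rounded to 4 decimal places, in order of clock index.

Answer: 15.0000 15.0000

Derivation:
After op 1 tick(7): ref=7.0000 raw=[14.0000 14.0000]
After op 2 sync(0): ref=7.0000 raw=[7.0000 14.0000]
After op 3 sync(1): ref=7.0000 raw=[7.0000 7.0000]
After op 4 tick(9): ref=16.0000 raw=[25.0000 25.0000]
After op 5 tick(1): ref=17.0000 raw=[27.0000 27.0000]
After op 6 tick(6): ref=23.0000 raw=[39.0000 39.0000]
Wrap final raw readings (mod 24): 39.0000 mod 24 = 15.0000; 39.0000 mod 24 = 15.0000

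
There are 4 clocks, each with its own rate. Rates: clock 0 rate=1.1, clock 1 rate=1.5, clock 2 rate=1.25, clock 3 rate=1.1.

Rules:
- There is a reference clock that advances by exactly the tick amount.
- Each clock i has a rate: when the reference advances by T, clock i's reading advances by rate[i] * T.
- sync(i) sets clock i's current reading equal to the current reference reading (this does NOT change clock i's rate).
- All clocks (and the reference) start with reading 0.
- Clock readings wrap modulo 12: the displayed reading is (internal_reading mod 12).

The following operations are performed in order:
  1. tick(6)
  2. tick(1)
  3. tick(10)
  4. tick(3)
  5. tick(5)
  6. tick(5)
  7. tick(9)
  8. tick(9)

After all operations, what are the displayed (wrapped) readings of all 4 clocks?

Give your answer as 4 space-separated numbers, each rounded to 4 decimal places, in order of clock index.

Answer: 4.8000 0.0000 0.0000 4.8000

Derivation:
After op 1 tick(6): ref=6.0000 raw=[6.6000 9.0000 7.5000 6.6000]
After op 2 tick(1): ref=7.0000 raw=[7.7000 10.5000 8.7500 7.7000]
After op 3 tick(10): ref=17.0000 raw=[18.7000 25.5000 21.2500 18.7000]
After op 4 tick(3): ref=20.0000 raw=[22.0000 30.0000 25.0000 22.0000]
After op 5 tick(5): ref=25.0000 raw=[27.5000 37.5000 31.2500 27.5000]
After op 6 tick(5): ref=30.0000 raw=[33.0000 45.0000 37.5000 33.0000]
After op 7 tick(9): ref=39.0000 raw=[42.9000 58.5000 48.7500 42.9000]
After op 8 tick(9): ref=48.0000 raw=[52.8000 72.0000 60.0000 52.8000]
Wrap final raw readings (mod 12): 52.8000 mod 12 = 4.8000; 72.0000 mod 12 = 0.0000; 60.0000 mod 12 = 0.0000; 52.8000 mod 12 = 4.8000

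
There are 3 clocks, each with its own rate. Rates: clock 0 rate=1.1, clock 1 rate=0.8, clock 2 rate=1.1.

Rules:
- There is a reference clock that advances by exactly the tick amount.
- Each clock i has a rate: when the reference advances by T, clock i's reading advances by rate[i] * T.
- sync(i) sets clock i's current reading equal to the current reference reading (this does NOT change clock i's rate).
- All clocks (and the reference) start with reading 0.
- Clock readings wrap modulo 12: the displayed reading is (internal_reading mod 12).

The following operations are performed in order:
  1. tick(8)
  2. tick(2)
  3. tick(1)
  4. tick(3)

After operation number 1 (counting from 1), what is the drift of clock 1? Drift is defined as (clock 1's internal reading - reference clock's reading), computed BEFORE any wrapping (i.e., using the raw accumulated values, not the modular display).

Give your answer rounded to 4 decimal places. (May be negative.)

After op 1 tick(8): ref=8.0000 raw=[8.8000 6.4000 8.8000]
Drift of clock 1 after op 1: 6.4000 - 8.0000 = -1.6000

Answer: -1.6000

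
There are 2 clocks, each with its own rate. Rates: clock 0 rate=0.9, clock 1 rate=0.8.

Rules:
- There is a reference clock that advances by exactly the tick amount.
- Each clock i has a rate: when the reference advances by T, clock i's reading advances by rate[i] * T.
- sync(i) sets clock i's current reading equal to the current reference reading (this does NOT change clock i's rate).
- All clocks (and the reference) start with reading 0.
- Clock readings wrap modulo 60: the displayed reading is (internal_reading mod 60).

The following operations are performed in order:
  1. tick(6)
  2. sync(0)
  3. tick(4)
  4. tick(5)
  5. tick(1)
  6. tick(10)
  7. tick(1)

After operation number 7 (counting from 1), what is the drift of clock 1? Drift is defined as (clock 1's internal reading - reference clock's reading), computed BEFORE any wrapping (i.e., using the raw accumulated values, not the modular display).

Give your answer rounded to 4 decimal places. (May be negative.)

Answer: -5.4000

Derivation:
After op 1 tick(6): ref=6.0000 raw=[5.4000 4.8000]
After op 2 sync(0): ref=6.0000 raw=[6.0000 4.8000]
After op 3 tick(4): ref=10.0000 raw=[9.6000 8.0000]
After op 4 tick(5): ref=15.0000 raw=[14.1000 12.0000]
After op 5 tick(1): ref=16.0000 raw=[15.0000 12.8000]
After op 6 tick(10): ref=26.0000 raw=[24.0000 20.8000]
After op 7 tick(1): ref=27.0000 raw=[24.9000 21.6000]
Drift of clock 1 after op 7: 21.6000 - 27.0000 = -5.4000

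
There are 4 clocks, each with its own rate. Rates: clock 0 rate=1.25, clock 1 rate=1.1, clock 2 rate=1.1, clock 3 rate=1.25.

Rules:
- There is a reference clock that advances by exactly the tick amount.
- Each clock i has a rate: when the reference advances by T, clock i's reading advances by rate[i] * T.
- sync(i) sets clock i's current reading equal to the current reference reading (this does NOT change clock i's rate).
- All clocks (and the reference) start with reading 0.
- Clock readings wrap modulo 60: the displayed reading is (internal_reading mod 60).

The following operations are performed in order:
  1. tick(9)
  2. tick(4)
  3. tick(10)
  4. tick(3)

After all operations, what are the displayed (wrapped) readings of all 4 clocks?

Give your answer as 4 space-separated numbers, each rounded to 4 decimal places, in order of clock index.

Answer: 32.5000 28.6000 28.6000 32.5000

Derivation:
After op 1 tick(9): ref=9.0000 raw=[11.2500 9.9000 9.9000 11.2500]
After op 2 tick(4): ref=13.0000 raw=[16.2500 14.3000 14.3000 16.2500]
After op 3 tick(10): ref=23.0000 raw=[28.7500 25.3000 25.3000 28.7500]
After op 4 tick(3): ref=26.0000 raw=[32.5000 28.6000 28.6000 32.5000]
Wrap final raw readings (mod 60): 32.5000 mod 60 = 32.5000; 28.6000 mod 60 = 28.6000; 28.6000 mod 60 = 28.6000; 32.5000 mod 60 = 32.5000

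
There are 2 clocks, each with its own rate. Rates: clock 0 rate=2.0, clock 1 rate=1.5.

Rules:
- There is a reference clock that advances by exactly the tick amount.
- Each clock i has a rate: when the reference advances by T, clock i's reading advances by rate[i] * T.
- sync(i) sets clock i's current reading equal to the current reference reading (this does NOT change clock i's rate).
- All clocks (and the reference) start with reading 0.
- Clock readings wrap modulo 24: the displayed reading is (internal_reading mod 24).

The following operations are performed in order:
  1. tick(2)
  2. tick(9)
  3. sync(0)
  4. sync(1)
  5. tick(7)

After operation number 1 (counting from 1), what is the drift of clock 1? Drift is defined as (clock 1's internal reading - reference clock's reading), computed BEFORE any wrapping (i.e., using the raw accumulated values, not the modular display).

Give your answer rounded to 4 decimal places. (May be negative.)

Answer: 1.0000

Derivation:
After op 1 tick(2): ref=2.0000 raw=[4.0000 3.0000]
Drift of clock 1 after op 1: 3.0000 - 2.0000 = 1.0000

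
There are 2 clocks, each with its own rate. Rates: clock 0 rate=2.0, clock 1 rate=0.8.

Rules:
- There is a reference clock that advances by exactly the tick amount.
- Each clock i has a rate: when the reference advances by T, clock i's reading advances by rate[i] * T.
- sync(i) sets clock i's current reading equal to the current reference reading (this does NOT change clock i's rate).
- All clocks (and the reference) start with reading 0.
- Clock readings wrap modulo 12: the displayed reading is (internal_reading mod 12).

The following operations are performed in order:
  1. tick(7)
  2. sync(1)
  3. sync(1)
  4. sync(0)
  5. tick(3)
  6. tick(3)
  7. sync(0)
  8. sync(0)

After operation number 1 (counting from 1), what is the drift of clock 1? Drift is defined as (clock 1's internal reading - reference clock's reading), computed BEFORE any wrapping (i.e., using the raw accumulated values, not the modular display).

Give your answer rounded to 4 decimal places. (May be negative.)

Answer: -1.4000

Derivation:
After op 1 tick(7): ref=7.0000 raw=[14.0000 5.6000]
Drift of clock 1 after op 1: 5.6000 - 7.0000 = -1.4000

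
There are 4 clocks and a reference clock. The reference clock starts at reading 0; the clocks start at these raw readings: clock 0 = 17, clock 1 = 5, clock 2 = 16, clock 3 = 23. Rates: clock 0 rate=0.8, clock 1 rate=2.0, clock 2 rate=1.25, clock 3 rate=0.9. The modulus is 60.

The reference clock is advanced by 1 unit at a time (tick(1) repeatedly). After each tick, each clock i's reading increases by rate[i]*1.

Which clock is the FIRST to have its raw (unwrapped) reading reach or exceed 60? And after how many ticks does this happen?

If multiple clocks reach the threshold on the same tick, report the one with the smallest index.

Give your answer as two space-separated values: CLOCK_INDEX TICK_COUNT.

Answer: 1 28

Derivation:
clock 0: start=17, rate=0.8, needs 60-17 = 43; ticks = ceil(43/0.8) = ceil(53.7500) = 54; reading at tick 54 = 17 + 0.8*54 = 60.2000
clock 1: start=5, rate=2.0, needs 60-5 = 55; ticks = ceil(55/2.0) = ceil(27.5000) = 28; reading at tick 28 = 5 + 2.0*28 = 61.0000
clock 2: start=16, rate=1.25, needs 60-16 = 44; ticks = ceil(44/1.25) = ceil(35.2000) = 36; reading at tick 36 = 16 + 1.25*36 = 61.0000
clock 3: start=23, rate=0.9, needs 60-23 = 37; ticks = ceil(37/0.9) = ceil(41.1111) = 42; reading at tick 42 = 23 + 0.9*42 = 60.8000
Minimum tick count = 28; winners = [1]; smallest index = 1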